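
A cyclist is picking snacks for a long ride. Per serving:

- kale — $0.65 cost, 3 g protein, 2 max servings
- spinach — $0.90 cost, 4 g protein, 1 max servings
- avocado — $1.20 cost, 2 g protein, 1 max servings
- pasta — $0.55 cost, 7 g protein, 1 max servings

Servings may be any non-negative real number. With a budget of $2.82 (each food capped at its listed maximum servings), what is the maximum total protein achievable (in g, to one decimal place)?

Protein per dollar: pasta 12.73, kale 4.615, spinach 4.444, avocado 1.667.
Take 1 serving of pasta: spends $0.55, +7.0 g protein (running total 7.0 g).
Take 2 servings of kale: spends $1.30, +6.0 g protein (running total 13.0 g).
Take 1 serving of spinach: spends $0.90, +4.0 g protein (running total 17.0 g).
Take 0.05833 servings of avocado: spends $0.07, +0.1 g protein (running total 17.1 g).
Greedy by best ratio exhausts the cost allowance optimally: 17.1 g.

17.1 g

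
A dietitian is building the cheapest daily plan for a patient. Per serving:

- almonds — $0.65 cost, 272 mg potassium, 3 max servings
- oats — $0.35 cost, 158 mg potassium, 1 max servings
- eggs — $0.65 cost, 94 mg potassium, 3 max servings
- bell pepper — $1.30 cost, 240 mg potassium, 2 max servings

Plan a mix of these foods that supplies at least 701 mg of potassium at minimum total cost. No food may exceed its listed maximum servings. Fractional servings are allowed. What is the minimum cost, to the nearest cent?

$1.65

Cost per mg of potassium: oats $0.0022, almonds $0.0024, bell pepper $0.0054, eggs $0.0069.
Take 1 serving of oats: +158.0 mg potassium for $0.35 (total $0.35, still need 543.0 mg).
Take 1.996 servings of almonds: +543.0 mg potassium for $1.30 (total $1.65, still need 0.0 mg).
Filling from the cheapest source first is optimal under one linear minimum: $1.65.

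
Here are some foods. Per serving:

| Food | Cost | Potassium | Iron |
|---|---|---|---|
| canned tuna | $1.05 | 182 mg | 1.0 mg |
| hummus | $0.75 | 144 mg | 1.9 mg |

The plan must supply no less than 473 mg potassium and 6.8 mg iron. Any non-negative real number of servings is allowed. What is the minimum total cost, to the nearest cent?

Check every corner: each single food scaled to meet both minima, and each pair solved so both constraints bind.
canned tuna only: max(473/182, 6.8/1.0) = 6.8 servings → $7.14.
hummus only: max(473/144, 6.8/1.9) = 3.579 servings → $2.68.
canned tuna + hummus: intersection lies outside the first quadrant.
So the least-cost plan costs $2.68.

$2.68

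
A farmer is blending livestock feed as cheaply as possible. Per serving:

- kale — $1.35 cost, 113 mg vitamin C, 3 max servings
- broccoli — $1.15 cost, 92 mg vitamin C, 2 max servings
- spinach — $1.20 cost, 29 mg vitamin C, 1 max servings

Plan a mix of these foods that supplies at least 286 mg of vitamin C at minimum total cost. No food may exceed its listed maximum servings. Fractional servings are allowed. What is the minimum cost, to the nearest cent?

Cost per mg of vitamin C: kale $0.0119, broccoli $0.0125, spinach $0.0414.
Take 2.531 servings of kale: +286.0 mg vitamin C for $3.42 (total $3.42, still need 0.0 mg).
Greedy by cheapest-per-mg is optimal for a single linear constraint, so the minimum cost is $3.42.

$3.42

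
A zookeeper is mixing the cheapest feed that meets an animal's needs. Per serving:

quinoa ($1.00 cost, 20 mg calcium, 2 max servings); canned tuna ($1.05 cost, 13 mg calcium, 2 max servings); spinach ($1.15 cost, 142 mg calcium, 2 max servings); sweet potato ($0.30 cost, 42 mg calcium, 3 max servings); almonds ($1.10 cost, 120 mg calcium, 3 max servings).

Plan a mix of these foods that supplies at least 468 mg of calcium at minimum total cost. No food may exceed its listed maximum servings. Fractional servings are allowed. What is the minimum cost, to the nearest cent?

$3.73

Cost per mg of calcium: sweet potato $0.0071, spinach $0.0081, almonds $0.0092, quinoa $0.0500, canned tuna $0.0808.
Take 3 servings of sweet potato: +126.0 mg calcium for $0.90 (total $0.90, still need 342.0 mg).
Take 2 servings of spinach: +284.0 mg calcium for $2.30 (total $3.20, still need 58.0 mg).
Take 0.4833 servings of almonds: +58.0 mg calcium for $0.53 (total $3.73, still need 0.0 mg).
Filling from the cheapest source first is optimal under one linear minimum: $3.73.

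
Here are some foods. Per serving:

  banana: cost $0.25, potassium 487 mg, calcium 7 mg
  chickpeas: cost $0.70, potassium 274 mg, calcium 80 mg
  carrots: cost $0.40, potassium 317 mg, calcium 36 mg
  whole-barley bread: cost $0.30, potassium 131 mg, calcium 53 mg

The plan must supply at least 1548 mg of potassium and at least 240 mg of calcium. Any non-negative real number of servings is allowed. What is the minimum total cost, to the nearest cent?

$1.79

This is a tiny linear program; its minimum lies at a vertex of the feasible set. List the vertices and price them.
banana only: max(1548/487, 240/7) = 34.29 servings → $8.57.
chickpeas only: max(1548/274, 240/80) = 5.65 servings → $3.95.
carrots only: max(1548/317, 240/36) = 6.667 servings → $2.67.
whole-barley bread only: max(1548/131, 240/53) = 11.82 servings → $3.55.
banana + chickpeas with both tight: 1.568 servings and 2.863 servings → $2.40.
banana + carrots: the both-tight solution has a negative serving — not a feasible corner.
banana + whole-barley bread with both tight: 2.033 servings and 4.26 servings → $1.79.
chickpeas + carrots with both tight: 1.313 servings and 3.748 servings → $2.42.
chickpeas + whole-barley bread: the both-tight solution has a negative serving — not a feasible corner.
carrots + whole-barley bread with both tight: 4.187 servings and 1.684 servings → $2.18.
Cheapest feasible corner: $1.79.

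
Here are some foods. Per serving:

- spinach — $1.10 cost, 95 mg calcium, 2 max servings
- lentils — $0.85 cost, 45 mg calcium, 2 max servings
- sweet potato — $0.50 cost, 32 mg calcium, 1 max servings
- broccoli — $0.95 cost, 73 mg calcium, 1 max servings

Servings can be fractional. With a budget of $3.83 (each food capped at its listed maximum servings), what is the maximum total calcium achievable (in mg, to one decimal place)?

Calcium per dollar: spinach 86.36, broccoli 76.84, sweet potato 64, lentils 52.94.
Take 2 servings of spinach: spends $2.20, +190.0 mg calcium (running total 190.0 mg).
Take 1 serving of broccoli: spends $0.95, +73.0 mg calcium (running total 263.0 mg).
Take 1 serving of sweet potato: spends $0.50, +32.0 mg calcium (running total 295.0 mg).
Take 0.2118 servings of lentils: spends $0.18, +9.5 mg calcium (running total 304.5 mg).
Filling greedily by calcium-per-dollar is optimal for one linear limit, giving 304.5 mg.

304.5 mg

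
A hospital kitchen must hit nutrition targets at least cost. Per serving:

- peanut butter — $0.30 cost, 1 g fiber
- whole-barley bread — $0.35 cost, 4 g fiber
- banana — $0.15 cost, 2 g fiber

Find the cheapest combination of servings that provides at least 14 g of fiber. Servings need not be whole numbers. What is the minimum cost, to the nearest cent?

Cost per g of fiber: banana $0.0750, whole-barley bread $0.0875, peanut butter $0.3000.
With no serving limits, use only banana: 14 g / 2 g = 7 servings × $0.15 = $1.05.

$1.05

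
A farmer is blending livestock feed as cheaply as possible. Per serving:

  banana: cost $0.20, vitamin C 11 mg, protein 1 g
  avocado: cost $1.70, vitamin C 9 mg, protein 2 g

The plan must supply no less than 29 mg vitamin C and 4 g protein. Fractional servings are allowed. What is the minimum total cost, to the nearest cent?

$0.80

Minimising a linear cost over {vitamin C ≥ 29, protein ≥ 4, servings ≥ 0} — the optimum is at a vertex, using one or two foods.
banana only: max(29/11, 4/1) = 4 servings → $0.80.
avocado only: max(29/9, 4/2) = 3.222 servings → $5.48.
banana + avocado with both tight: 1.692 servings and 1.154 servings → $2.30.
Cheapest feasible corner: $0.80.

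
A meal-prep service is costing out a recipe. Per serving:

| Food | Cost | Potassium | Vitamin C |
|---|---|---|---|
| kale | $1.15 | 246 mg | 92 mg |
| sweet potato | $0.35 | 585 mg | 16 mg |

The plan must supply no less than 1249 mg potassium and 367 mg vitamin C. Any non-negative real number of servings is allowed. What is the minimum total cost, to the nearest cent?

This is a tiny linear program; its minimum lies at a vertex of the feasible set. List the vertices and price them.
kale only: max(1249/246, 367/92) = 5.077 servings → $5.84.
sweet potato only: max(1249/585, 367/16) = 22.94 servings → $8.03.
kale + sweet potato with both tight: 3.903 servings and 0.4937 servings → $4.66.
Cheapest feasible corner: $4.66.

$4.66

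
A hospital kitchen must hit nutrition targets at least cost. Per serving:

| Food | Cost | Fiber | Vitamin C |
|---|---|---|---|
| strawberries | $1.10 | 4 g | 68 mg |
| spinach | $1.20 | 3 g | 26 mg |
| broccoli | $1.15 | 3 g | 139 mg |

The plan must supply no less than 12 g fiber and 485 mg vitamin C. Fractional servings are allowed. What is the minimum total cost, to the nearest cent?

strawberries only: max(12/4, 485/68) = 7.132 servings → $7.85.
spinach only: max(12/3, 485/26) = 18.65 servings → $22.38.
broccoli only: max(12/3, 485/139) = 4 servings → $4.60.
strawberries + spinach with both targets exact would need a negative amount; discard.
strawberries + broccoli with both tight: 0.6051 servings and 3.193 servings → $4.34.
spinach + broccoli with both tight: 0.6283 servings and 3.372 servings → $4.63.
So the least-cost plan costs $4.34.

$4.34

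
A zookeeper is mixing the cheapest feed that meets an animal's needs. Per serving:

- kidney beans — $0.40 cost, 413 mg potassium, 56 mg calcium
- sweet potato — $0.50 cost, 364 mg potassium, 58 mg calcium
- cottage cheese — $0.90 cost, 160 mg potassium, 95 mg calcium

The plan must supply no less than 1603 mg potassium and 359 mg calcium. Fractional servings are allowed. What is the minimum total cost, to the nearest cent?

$2.56

This is a tiny linear program; its minimum lies at a vertex of the feasible set. List the vertices and price them.
kidney beans only: max(1603/413, 359/56) = 6.411 servings → $2.56.
sweet potato only: max(1603/364, 359/58) = 6.19 servings → $3.09.
cottage cheese only: max(1603/160, 359/95) = 10.02 servings → $9.02.
kidney beans + sweet potato with both targets exact would need a negative amount; discard.
kidney beans + cottage cheese with both tight: 3.133 servings and 1.932 servings → $2.99.
sweet potato + cottage cheese with both tight: 3.749 servings and 1.49 servings → $3.22.
Cheapest feasible corner: $2.56.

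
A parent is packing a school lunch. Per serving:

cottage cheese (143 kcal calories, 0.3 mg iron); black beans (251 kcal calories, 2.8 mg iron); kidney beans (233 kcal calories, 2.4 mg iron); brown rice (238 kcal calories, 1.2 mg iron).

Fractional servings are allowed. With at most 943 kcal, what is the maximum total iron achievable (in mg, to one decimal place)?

10.5 mg

Iron per kcal: black beans 0.01116, kidney beans 0.0103, brown rice 0.005042, cottage cheese 0.002098.
With no serving limits, spend the whole calories allowance on black beans: 943 kcal / 251 kcal × 2.8 mg = 10.5 mg.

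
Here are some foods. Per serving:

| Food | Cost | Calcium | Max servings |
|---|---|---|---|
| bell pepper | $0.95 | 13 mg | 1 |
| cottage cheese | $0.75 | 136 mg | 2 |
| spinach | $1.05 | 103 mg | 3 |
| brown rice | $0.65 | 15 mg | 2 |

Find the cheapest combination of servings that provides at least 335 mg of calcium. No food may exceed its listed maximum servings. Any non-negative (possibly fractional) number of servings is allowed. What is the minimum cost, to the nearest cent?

$2.14

Cost per mg of calcium: cottage cheese $0.0055, spinach $0.0102, brown rice $0.0433, bell pepper $0.0731.
Take 2 servings of cottage cheese: +272.0 mg calcium for $1.50 (total $1.50, still need 63.0 mg).
Take 0.6117 servings of spinach: +63.0 mg calcium for $0.64 (total $2.14, still need 0.0 mg).
Filling from the cheapest source first is optimal under one linear minimum: $2.14.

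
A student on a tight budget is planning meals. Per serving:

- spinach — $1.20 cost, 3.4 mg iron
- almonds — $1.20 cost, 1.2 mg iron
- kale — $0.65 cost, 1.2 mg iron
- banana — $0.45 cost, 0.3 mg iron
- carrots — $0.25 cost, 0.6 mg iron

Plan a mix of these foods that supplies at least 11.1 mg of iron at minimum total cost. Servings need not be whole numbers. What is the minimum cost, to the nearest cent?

Cost per mg of iron: spinach $0.3529, carrots $0.4167, kale $0.5417, almonds $1.0000, banana $1.5000.
With no serving limits, use only spinach: 11.1 mg / 3.4 mg = 3.265 servings × $1.20 = $3.92.

$3.92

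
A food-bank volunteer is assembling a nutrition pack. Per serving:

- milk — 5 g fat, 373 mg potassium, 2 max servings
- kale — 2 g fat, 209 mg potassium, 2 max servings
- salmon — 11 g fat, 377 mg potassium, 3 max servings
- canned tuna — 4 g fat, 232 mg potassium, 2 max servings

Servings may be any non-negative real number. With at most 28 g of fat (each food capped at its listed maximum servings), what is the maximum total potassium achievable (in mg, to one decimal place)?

1833.6 mg

Potassium per g fat: kale 104.5, milk 74.6, canned tuna 58, salmon 34.27.
Take 2 servings of kale: uses 4 g fat, +418.0 mg potassium (running total 418.0 mg).
Take 2 servings of milk: uses 10 g fat, +746.0 mg potassium (running total 1164.0 mg).
Take 2 servings of canned tuna: uses 8 g fat, +464.0 mg potassium (running total 1628.0 mg).
Take 0.5455 servings of salmon: uses 6 g fat, +205.6 mg potassium (running total 1833.6 mg).
Greedy by best ratio exhausts the fat allowance optimally: 1833.6 mg.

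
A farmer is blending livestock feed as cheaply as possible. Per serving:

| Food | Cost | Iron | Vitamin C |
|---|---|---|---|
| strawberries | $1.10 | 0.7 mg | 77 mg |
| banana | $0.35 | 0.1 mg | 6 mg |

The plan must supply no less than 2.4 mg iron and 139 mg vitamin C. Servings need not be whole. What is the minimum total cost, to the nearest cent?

Compare the cost at each extreme point of the feasible region.
strawberries only: max(2.4/0.7, 139/77) = 3.429 servings → $3.77.
banana only: max(2.4/0.1, 139/6) = 24 servings → $8.40.
strawberries + banana: the both-tight solution has a negative serving — not a feasible corner.
The minimum over all feasible corners is $3.77.

$3.77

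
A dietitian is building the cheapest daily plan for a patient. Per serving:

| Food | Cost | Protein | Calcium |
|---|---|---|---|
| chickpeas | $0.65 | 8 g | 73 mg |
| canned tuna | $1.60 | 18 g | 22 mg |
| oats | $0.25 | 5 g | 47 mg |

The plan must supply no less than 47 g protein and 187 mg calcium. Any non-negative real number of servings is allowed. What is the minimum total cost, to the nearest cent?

For a min-cost LP with two ≥-constraints, a basic feasible solution has at most two positive variables.
chickpeas only: max(47/8, 187/73) = 5.875 servings → $3.82.
canned tuna only: max(47/18, 187/22) = 8.5 servings → $13.60.
oats only: max(47/5, 187/47) = 9.4 servings → $2.35.
chickpeas + canned tuna with both tight: 2.049 servings and 1.7 servings → $4.05.
chickpeas + oats: the both-tight solution has a negative serving — not a feasible corner.
canned tuna + oats with both tight: 1.731 servings and 3.168 servings → $3.56.
So the least-cost plan costs $2.35.

$2.35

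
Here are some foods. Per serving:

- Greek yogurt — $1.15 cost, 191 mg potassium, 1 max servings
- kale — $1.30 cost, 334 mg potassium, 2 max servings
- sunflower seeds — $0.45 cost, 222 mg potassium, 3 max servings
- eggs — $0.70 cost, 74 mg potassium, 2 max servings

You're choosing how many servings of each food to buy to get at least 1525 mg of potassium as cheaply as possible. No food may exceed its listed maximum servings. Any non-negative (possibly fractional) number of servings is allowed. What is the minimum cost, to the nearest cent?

Cost per mg of potassium: sunflower seeds $0.0020, kale $0.0039, Greek yogurt $0.0060, eggs $0.0095.
Take 3 servings of sunflower seeds: +666.0 mg potassium for $1.35 (total $1.35, still need 859.0 mg).
Take 2 servings of kale: +668.0 mg potassium for $2.60 (total $3.95, still need 191.0 mg).
Take 1 serving of Greek yogurt: +191.0 mg potassium for $1.15 (total $5.10, still need 0.0 mg).
Greedy by cheapest-per-mg is optimal for a single linear constraint, so the minimum cost is $5.10.

$5.10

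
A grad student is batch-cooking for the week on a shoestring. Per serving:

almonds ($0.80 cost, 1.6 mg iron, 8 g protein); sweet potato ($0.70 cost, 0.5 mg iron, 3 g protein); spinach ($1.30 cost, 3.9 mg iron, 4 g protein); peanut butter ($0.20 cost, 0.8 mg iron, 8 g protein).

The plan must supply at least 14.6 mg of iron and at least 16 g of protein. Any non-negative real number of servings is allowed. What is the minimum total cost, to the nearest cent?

$3.65

Two binding constraints pin down two serving amounts, so the optimal mix uses at most two foods. The candidates are each food alone (scaled to the tighter of iron/protein) and each pair with both constraints tight.
almonds only: max(14.6/1.6, 16/8) = 9.125 servings → $7.30.
sweet potato only: max(14.6/0.5, 16/3) = 29.2 servings → $20.44.
spinach only: max(14.6/3.9, 16/4) = 4 servings → $5.20.
peanut butter only: max(14.6/0.8, 16/8) = 18.25 servings → $3.65.
almonds + sweet potato: the both-tight solution has a negative serving — not a feasible corner.
almonds + spinach with both tight: 0.1613 servings and 3.677 servings → $4.91.
almonds + peanut butter: intersection lies outside the first quadrant.
sweet potato + spinach with both tight: 0.4124 servings and 3.691 servings → $5.09.
sweet potato + peanut butter: intersection lies outside the first quadrant.
spinach + peanut butter with both tight: 3.714 servings and 0.1429 servings → $4.86.
The minimum over all feasible corners is $3.65.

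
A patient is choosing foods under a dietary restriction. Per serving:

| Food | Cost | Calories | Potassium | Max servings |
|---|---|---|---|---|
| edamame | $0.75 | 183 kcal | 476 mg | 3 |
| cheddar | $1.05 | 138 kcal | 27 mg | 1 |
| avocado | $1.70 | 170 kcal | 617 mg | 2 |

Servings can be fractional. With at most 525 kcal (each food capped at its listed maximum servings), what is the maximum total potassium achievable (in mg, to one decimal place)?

1715.2 mg

Potassium per kcal: avocado 3.629, edamame 2.601, cheddar 0.1957.
Take 2 servings of avocado: uses 340 kcal, +1234.0 mg potassium (running total 1234.0 mg).
Take 1.011 servings of edamame: uses 185 kcal, +481.2 mg potassium (running total 1715.2 mg).
Greedy by best ratio exhausts the calories allowance optimally: 1715.2 mg.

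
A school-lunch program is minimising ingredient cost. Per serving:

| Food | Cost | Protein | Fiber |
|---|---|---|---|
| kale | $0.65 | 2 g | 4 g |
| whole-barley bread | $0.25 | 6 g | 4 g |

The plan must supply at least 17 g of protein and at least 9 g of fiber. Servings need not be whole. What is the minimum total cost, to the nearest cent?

$0.71

kale only: max(17/2, 9/4) = 8.5 servings → $5.53.
whole-barley bread only: max(17/6, 9/4) = 2.833 servings → $0.71.
kale + whole-barley bread: the both-tight solution has a negative serving — not a feasible corner.
The minimum over all feasible corners is $0.71.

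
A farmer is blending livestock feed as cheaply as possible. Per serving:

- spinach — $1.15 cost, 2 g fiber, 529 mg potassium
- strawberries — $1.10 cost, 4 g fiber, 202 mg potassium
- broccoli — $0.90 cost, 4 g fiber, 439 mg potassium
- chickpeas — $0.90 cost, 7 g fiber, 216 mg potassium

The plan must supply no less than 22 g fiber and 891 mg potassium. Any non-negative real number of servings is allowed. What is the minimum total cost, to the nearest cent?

For a min-cost LP with two ≥-constraints, a basic feasible solution has at most two positive variables.
spinach only: max(22/2, 891/529) = 11 servings → $12.65.
strawberries only: max(22/4, 891/202) = 5.5 servings → $6.05.
broccoli only: max(22/4, 891/439) = 5.5 servings → $4.95.
chickpeas only: max(22/7, 891/216) = 4.125 servings → $3.71.
spinach + strawberries with both targets exact would need a negative amount; discard.
spinach + broccoli with both targets exact would need a negative amount; discard.
spinach + chickpeas with both tight: 0.454 servings and 3.013 servings → $3.23.
strawberries + broccoli: intersection lies outside the first quadrant.
strawberries + chickpeas with both tight: 2.7 servings and 1.6 servings → $4.41.
broccoli + chickpeas with both tight: 0.6722 servings and 2.759 servings → $3.09.
The minimum over all feasible corners is $3.09.

$3.09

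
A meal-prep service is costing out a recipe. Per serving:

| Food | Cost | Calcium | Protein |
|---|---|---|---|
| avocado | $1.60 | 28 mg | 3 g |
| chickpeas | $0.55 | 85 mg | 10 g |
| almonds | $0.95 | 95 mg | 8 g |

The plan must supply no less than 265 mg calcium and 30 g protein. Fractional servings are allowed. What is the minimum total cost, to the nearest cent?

$1.71

For a min-cost LP with two ≥-constraints, a basic feasible solution has at most two positive variables.
avocado only: max(265/28, 30/3) = 10 servings → $16.00.
chickpeas only: max(265/85, 30/10) = 3.118 servings → $1.71.
almonds only: max(265/95, 30/8) = 3.75 servings → $3.56.
avocado + chickpeas with both tight: 4 servings and 1.8 servings → $7.39.
avocado + almonds: intersection lies outside the first quadrant.
chickpeas + almonds with both tight: 2.704 servings and 0.3704 servings → $1.84.
The minimum over all feasible corners is $1.71.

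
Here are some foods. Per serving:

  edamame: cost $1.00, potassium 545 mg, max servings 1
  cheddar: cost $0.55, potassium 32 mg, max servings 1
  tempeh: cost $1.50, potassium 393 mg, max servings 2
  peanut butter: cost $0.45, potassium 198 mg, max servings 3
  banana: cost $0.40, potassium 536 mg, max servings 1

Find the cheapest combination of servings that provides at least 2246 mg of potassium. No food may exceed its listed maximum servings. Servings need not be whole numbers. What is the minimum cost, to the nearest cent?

$4.93

Cost per mg of potassium: banana $0.0007, edamame $0.0018, peanut butter $0.0023, tempeh $0.0038, cheddar $0.0172.
Take 1 serving of banana: +536.0 mg potassium for $0.40 (total $0.40, still need 1710.0 mg).
Take 1 serving of edamame: +545.0 mg potassium for $1.00 (total $1.40, still need 1165.0 mg).
Take 3 servings of peanut butter: +594.0 mg potassium for $1.35 (total $2.75, still need 571.0 mg).
Take 1.453 servings of tempeh: +571.0 mg potassium for $2.18 (total $4.93, still need 0.0 mg).
Greedy by cheapest-per-mg is optimal for a single linear constraint, so the minimum cost is $4.93.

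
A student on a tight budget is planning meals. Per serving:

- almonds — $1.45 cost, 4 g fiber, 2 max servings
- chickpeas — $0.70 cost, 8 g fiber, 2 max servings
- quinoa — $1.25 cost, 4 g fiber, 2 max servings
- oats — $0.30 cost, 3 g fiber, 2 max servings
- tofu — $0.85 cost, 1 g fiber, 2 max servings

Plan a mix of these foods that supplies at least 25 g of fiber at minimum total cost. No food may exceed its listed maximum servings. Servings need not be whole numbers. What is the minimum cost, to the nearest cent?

Cost per g of fiber: chickpeas $0.0875, oats $0.1000, quinoa $0.3125, almonds $0.3625, tofu $0.8500.
Take 2 servings of chickpeas: +16.0 g fiber for $1.40 (total $1.40, still need 9.0 g).
Take 2 servings of oats: +6.0 g fiber for $0.60 (total $2.00, still need 3.0 g).
Take 0.75 servings of quinoa: +3.0 g fiber for $0.94 (total $2.94, still need 0.0 g).
Filling from the cheapest source first is optimal under one linear minimum: $2.94.

$2.94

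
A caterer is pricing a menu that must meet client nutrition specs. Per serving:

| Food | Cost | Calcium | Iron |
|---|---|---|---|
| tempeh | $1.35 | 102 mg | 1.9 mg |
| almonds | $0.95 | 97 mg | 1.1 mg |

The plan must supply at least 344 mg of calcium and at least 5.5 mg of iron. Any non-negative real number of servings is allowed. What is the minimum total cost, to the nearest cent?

$4.12

Check every corner: each single food scaled to meet both minima, and each pair solved so both constraints bind.
tempeh only: max(344/102, 5.5/1.9) = 3.373 servings → $4.55.
almonds only: max(344/97, 5.5/1.1) = 5 servings → $4.75.
tempeh + almonds with both tight: 2.151 servings and 1.284 servings → $4.12.
So the least-cost plan costs $4.12.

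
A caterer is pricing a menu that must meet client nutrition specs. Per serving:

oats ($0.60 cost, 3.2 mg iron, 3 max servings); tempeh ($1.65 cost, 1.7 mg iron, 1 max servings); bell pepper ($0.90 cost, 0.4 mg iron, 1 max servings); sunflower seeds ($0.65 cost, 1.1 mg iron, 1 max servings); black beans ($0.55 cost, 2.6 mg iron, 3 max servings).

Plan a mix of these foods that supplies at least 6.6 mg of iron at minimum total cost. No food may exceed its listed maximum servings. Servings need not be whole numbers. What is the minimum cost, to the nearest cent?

$1.24

Cost per mg of iron: oats $0.1875, black beans $0.2115, sunflower seeds $0.5909, tempeh $0.9706, bell pepper $2.2500.
Take 2.062 servings of oats: +6.6 mg iron for $1.24 (total $1.24, still need 0.0 mg).
Greedy by cheapest-per-mg is optimal for a single linear constraint, so the minimum cost is $1.24.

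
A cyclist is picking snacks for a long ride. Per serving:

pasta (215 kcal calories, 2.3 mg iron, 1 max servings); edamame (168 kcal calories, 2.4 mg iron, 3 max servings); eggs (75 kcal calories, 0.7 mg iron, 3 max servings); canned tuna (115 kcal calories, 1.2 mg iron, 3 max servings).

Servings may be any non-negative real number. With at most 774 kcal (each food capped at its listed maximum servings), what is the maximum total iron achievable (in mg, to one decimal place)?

10.1 mg

Iron per kcal: edamame 0.01429, pasta 0.0107, canned tuna 0.01043, eggs 0.009333.
Take 3 servings of edamame: uses 504 kcal, +7.2 mg iron (running total 7.2 mg).
Take 1 serving of pasta: uses 215 kcal, +2.3 mg iron (running total 9.5 mg).
Take 0.4783 servings of canned tuna: uses 55 kcal, +0.6 mg iron (running total 10.1 mg).
Greedy by best ratio exhausts the calories allowance optimally: 10.1 mg.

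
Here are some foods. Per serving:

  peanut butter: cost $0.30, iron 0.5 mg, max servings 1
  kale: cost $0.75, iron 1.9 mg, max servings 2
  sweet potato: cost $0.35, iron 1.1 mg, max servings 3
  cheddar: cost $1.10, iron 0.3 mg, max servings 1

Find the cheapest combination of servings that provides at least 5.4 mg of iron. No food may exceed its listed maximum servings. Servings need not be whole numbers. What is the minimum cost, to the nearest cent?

$1.88

Cost per mg of iron: sweet potato $0.3182, kale $0.3947, peanut butter $0.6000, cheddar $3.6667.
Take 3 servings of sweet potato: +3.3 mg iron for $1.05 (total $1.05, still need 2.1 mg).
Take 1.105 servings of kale: +2.1 mg iron for $0.83 (total $1.88, still need 0.0 mg).
Filling from the cheapest source first is optimal under one linear minimum: $1.88.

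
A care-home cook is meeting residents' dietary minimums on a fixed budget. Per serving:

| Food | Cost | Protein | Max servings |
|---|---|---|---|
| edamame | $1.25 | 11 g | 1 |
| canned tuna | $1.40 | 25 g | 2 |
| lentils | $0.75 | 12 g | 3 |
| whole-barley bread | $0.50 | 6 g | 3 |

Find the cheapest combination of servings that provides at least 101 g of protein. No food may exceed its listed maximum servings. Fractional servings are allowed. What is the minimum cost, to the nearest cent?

Cost per g of protein: canned tuna $0.0560, lentils $0.0625, whole-barley bread $0.0833, edamame $0.1136.
Take 2 servings of canned tuna: +50.0 g protein for $2.80 (total $2.80, still need 51.0 g).
Take 3 servings of lentils: +36.0 g protein for $2.25 (total $5.05, still need 15.0 g).
Take 2.5 servings of whole-barley bread: +15.0 g protein for $1.25 (total $6.30, still need 0.0 g).
Filling from the cheapest source first is optimal under one linear minimum: $6.30.

$6.30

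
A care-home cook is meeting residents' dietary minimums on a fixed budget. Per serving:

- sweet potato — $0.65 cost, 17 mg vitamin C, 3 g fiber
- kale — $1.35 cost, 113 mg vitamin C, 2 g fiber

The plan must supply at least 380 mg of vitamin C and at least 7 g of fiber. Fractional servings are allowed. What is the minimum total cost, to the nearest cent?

sweet potato only: max(380/17, 7/3) = 22.35 servings → $14.53.
kale only: max(380/113, 7/2) = 3.5 servings → $4.72.
sweet potato + kale with both tight: 0.1016 servings and 3.348 servings → $4.59.
So the least-cost plan costs $4.59.

$4.59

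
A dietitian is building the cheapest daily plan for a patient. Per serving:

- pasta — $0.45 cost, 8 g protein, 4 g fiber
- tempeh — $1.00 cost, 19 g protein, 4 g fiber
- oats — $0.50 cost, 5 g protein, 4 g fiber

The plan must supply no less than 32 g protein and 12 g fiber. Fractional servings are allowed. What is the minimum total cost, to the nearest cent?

Minimising a linear cost over {protein ≥ 32, fiber ≥ 12, servings ≥ 0} — the optimum is at a vertex, using one or two foods.
pasta only: max(32/8, 12/4) = 4 servings → $1.80.
tempeh only: max(32/19, 12/4) = 3 servings → $3.00.
oats only: max(32/5, 12/4) = 6.4 servings → $3.20.
pasta + tempeh with both tight: 2.273 servings and 0.7273 servings → $1.75.
pasta + oats: intersection lies outside the first quadrant.
tempeh + oats with both tight: 1.214 servings and 1.786 servings → $2.11.
The minimum over all feasible corners is $1.75.

$1.75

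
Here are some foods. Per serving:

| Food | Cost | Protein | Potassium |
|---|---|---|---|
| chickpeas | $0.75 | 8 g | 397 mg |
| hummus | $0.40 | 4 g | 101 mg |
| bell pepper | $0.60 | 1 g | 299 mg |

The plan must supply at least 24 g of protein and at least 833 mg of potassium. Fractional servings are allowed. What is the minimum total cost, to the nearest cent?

This is a tiny linear program; its minimum lies at a vertex of the feasible set. List the vertices and price them.
chickpeas only: max(24/8, 833/397) = 3 servings → $2.25.
hummus only: max(24/4, 833/101) = 8.248 servings → $3.30.
bell pepper only: max(24/1, 833/299) = 24 servings → $14.40.
chickpeas + hummus with both tight: 1.164 servings and 3.672 servings → $2.34.
chickpeas + bell pepper: intersection lies outside the first quadrant.
hummus + bell pepper with both tight: 5.793 servings and 0.8292 servings → $2.81.
Cheapest feasible corner: $2.25.

$2.25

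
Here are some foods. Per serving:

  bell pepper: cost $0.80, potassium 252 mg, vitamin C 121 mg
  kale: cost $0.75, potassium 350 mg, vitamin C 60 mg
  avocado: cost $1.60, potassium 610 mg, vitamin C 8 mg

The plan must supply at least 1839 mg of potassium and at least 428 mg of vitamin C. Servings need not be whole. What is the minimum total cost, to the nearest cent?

bell pepper only: max(1839/252, 428/121) = 7.298 servings → $5.84.
kale only: max(1839/350, 428/60) = 7.133 servings → $5.35.
avocado only: max(1839/610, 428/8) = 53.5 servings → $85.60.
bell pepper + kale with both tight: 1.449 servings and 4.211 servings → $4.32.
bell pepper + avocado with both tight: 3.432 servings and 1.597 servings → $5.30.
kale + avocado: intersection lies outside the first quadrant.
Cheapest feasible corner: $4.32.

$4.32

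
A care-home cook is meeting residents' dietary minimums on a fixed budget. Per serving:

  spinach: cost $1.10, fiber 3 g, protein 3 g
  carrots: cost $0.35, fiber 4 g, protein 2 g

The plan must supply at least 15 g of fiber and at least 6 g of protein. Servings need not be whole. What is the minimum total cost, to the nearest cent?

$1.31

spinach only: max(15/3, 6/3) = 5 servings → $5.50.
carrots only: max(15/4, 6/2) = 3.75 servings → $1.31.
spinach + carrots: intersection lies outside the first quadrant.
Cheapest feasible corner: $1.31.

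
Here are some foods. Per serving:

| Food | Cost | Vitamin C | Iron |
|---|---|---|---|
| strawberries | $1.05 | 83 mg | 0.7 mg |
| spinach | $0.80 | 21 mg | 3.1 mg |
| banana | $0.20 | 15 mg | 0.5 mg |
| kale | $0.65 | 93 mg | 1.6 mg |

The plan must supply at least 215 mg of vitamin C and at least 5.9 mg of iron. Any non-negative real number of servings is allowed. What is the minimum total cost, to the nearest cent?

$2.03

strawberries only: max(215/83, 5.9/0.7) = 8.429 servings → $8.85.
spinach only: max(215/21, 5.9/3.1) = 10.24 servings → $8.19.
banana only: max(215/15, 5.9/0.5) = 14.33 servings → $2.87.
kale only: max(215/93, 5.9/1.6) = 3.688 servings → $2.40.
strawberries + spinach with both tight: 2.237 servings and 1.398 servings → $3.47.
strawberries + banana with both tight: 0.6129 servings and 10.94 servings → $2.83.
strawberries + kale: intersection lies outside the first quadrant.
spinach + banana: intersection lies outside the first quadrant.
spinach + kale with both tight: 0.8037 servings and 2.13 servings → $2.03.
banana + kale with both tight: 9.098 servings and 0.8444 servings → $2.37.
Cheapest feasible corner: $2.03.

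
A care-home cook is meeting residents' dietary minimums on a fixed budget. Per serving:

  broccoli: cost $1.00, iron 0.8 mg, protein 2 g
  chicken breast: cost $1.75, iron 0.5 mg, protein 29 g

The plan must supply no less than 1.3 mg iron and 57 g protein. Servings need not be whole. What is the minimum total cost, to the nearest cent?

Check every corner: each single food scaled to meet both minima, and each pair solved so both constraints bind.
broccoli only: max(1.3/0.8, 57/2) = 28.5 servings → $28.50.
chicken breast only: max(1.3/0.5, 57/29) = 2.6 servings → $4.55.
broccoli + chicken breast with both tight: 0.4144 servings and 1.937 servings → $3.80.
Cheapest feasible corner: $3.80.

$3.80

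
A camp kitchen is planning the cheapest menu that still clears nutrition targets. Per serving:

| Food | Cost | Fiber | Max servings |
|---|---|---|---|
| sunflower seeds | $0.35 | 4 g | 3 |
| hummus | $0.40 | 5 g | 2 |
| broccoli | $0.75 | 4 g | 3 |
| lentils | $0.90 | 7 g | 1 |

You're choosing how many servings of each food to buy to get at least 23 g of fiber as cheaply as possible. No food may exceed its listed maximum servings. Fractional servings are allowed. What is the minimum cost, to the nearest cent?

Cost per g of fiber: hummus $0.0800, sunflower seeds $0.0875, lentils $0.1286, broccoli $0.1875.
Take 2 servings of hummus: +10.0 g fiber for $0.80 (total $0.80, still need 13.0 g).
Take 3 servings of sunflower seeds: +12.0 g fiber for $1.05 (total $1.85, still need 1.0 g).
Take 0.1429 servings of lentils: +1.0 g fiber for $0.13 (total $1.98, still need 0.0 g).
Filling from the cheapest source first is optimal under one linear minimum: $1.98.

$1.98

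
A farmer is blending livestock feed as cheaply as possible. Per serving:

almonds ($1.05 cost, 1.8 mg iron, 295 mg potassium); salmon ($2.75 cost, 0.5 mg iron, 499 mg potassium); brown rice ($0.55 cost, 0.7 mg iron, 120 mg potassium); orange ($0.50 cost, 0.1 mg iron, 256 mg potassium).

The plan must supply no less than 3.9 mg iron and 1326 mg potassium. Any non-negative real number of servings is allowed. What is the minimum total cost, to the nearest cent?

$3.54

For a min-cost LP with two ≥-constraints, a basic feasible solution has at most two positive variables.
almonds only: max(3.9/1.8, 1326/295) = 4.495 servings → $4.72.
salmon only: max(3.9/0.5, 1326/499) = 7.8 servings → $21.45.
brown rice only: max(3.9/0.7, 1326/120) = 11.05 servings → $6.08.
orange only: max(3.9/0.1, 1326/256) = 39 servings → $19.50.
almonds + salmon with both tight: 1.709 servings and 1.647 servings → $6.32.
almonds + brown rice: the both-tight solution has a negative serving — not a feasible corner.
almonds + orange with both tight: 2.007 servings and 2.866 servings → $3.54.
salmon + brown rice with both tight: 1.591 servings and 4.435 servings → $6.81.
salmon + orange: intersection lies outside the first quadrant.
brown rice + orange with both tight: 5.178 servings and 2.752 servings → $4.22.
So the least-cost plan costs $3.54.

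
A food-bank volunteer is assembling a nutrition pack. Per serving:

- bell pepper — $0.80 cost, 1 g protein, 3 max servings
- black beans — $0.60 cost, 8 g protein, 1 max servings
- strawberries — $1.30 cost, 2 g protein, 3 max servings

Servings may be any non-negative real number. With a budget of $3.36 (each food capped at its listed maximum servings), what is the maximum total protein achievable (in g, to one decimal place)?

Protein per dollar: black beans 13.33, strawberries 1.538, bell pepper 1.25.
Take 1 serving of black beans: spends $0.60, +8.0 g protein (running total 8.0 g).
Take 2.123 servings of strawberries: spends $2.76, +4.2 g protein (running total 12.2 g).
Greedy by best ratio exhausts the cost allowance optimally: 12.2 g.

12.2 g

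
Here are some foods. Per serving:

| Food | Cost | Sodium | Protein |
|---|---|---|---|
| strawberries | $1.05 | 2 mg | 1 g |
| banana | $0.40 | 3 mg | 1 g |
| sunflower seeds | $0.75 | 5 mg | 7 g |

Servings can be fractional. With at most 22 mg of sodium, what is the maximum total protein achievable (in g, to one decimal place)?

Protein per mg sodium: sunflower seeds 1.4, strawberries 0.5, banana 0.3333.
With no serving limits, spend the whole sodium allowance on sunflower seeds: 22 mg / 5 mg × 7 g = 30.8 g.

30.8 g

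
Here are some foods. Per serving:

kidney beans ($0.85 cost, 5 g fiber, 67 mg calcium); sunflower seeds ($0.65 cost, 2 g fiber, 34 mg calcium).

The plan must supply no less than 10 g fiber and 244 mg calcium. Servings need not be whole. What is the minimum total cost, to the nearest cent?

The cheapest plan sits at a corner of the feasible region — with two constraints it uses at most two foods.
kidney beans only: max(10/5, 244/67) = 3.642 servings → $3.10.
sunflower seeds only: max(10/2, 244/34) = 7.176 servings → $4.66.
kidney beans + sunflower seeds: intersection lies outside the first quadrant.
So the least-cost plan costs $3.10.

$3.10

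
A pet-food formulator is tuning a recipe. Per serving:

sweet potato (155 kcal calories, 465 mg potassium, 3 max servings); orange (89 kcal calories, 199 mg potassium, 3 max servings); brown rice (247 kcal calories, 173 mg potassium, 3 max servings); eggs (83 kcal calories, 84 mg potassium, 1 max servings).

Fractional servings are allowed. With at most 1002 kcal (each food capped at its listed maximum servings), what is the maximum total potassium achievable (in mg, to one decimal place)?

Potassium per kcal: sweet potato 3, orange 2.236, eggs 1.012, brown rice 0.7004.
Take 3 servings of sweet potato: uses 465 kcal, +1395.0 mg potassium (running total 1395.0 mg).
Take 3 servings of orange: uses 267 kcal, +597.0 mg potassium (running total 1992.0 mg).
Take 1 serving of eggs: uses 83 kcal, +84.0 mg potassium (running total 2076.0 mg).
Take 0.7571 servings of brown rice: uses 187 kcal, +131.0 mg potassium (running total 2207.0 mg).
Greedy by best ratio exhausts the calories allowance optimally: 2207.0 mg.

2207.0 mg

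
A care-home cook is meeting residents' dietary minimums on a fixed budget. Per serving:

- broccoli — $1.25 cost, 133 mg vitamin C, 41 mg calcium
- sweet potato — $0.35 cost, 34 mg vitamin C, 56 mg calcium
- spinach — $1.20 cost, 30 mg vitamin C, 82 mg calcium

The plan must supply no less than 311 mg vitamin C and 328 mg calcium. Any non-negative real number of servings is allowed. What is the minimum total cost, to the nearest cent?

$3.08

With two linear requirements the optimum uses one or two foods; enumerate the corners.
broccoli only: max(311/133, 328/41) = 8 servings → $10.00.
sweet potato only: max(311/34, 328/56) = 9.147 servings → $3.20.
spinach only: max(311/30, 328/82) = 10.37 servings → $12.44.
broccoli + sweet potato with both tight: 1.035 servings and 5.1 servings → $3.08.
broccoli + spinach with both tight: 1.619 servings and 3.191 servings → $5.85.
sweet potato + spinach with both targets exact would need a negative amount; discard.
The minimum over all feasible corners is $3.08.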